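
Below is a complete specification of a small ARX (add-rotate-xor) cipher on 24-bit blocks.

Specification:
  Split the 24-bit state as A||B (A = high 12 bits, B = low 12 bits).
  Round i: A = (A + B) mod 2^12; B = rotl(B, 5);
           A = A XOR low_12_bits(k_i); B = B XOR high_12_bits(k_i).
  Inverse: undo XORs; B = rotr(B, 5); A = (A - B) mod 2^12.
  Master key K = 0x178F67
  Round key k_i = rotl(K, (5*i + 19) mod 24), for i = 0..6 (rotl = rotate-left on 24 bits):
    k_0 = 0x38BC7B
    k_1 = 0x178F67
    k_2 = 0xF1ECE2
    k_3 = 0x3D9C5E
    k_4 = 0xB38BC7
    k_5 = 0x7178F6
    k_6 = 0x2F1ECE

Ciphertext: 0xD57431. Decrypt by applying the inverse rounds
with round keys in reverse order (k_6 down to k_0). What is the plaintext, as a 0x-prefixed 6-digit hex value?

s_0 = ciphertext = 0xD57431
s_1 = InvRound(s_0, k_6) = 0x363036
s_2 = InvRound(s_1, k_5) = 0xADC0B9
s_3 = InvRound(s_2, k_4) = 0x03F0DC
s_4 = InvRound(s_3, k_3) = 0x9C9298
s_5 = InvRound(s_4, k_2) = 0x1BF36C
s_6 = InvRound(s_5, k_1) = 0x4C8A10
s_7 = InvRound(s_6, k_0) = 0xAE7DCC

0xAE7DCC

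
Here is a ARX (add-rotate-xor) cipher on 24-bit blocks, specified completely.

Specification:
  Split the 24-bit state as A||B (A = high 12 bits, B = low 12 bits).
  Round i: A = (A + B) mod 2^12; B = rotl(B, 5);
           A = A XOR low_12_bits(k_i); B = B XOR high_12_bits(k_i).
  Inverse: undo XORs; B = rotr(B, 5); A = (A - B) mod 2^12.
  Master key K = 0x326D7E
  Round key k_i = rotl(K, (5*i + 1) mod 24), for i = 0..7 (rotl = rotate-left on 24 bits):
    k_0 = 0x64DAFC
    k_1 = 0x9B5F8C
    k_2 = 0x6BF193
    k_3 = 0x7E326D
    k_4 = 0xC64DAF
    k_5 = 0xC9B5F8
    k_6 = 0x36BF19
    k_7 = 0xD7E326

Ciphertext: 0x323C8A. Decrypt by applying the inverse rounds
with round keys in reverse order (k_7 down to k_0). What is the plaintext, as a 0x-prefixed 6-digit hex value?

s_0 = ciphertext = 0x323C8A
s_1 = InvRound(s_0, k_7) = 0x5F6A0F
s_2 = InvRound(s_1, k_6) = 0x8A424B
s_3 = InvRound(s_2, k_5) = 0x4E6876
s_4 = InvRound(s_3, k_4) = 0x029920
s_5 = InvRound(s_4, k_3) = 0x04E1F6
s_6 = InvRound(s_5, k_2) = 0xD234BA
s_7 = InvRound(s_6, k_1) = 0xAC77E8
s_8 = InvRound(s_7, k_0) = 0xDAE28D

0xDAE28D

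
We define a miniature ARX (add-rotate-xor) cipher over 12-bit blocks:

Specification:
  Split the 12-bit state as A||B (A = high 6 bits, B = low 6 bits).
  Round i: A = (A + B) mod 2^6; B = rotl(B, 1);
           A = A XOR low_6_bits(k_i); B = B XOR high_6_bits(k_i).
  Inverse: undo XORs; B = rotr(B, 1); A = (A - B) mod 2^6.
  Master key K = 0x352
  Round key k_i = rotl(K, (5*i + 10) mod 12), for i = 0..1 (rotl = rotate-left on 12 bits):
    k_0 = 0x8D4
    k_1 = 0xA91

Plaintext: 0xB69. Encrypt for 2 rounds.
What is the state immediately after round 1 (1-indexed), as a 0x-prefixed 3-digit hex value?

0x0B0

s_0 = plaintext = 0xB69
s_1 = Round(s_0, k_0) = 0x0B0
s_2 = Round(s_1, k_1) = 0x8CB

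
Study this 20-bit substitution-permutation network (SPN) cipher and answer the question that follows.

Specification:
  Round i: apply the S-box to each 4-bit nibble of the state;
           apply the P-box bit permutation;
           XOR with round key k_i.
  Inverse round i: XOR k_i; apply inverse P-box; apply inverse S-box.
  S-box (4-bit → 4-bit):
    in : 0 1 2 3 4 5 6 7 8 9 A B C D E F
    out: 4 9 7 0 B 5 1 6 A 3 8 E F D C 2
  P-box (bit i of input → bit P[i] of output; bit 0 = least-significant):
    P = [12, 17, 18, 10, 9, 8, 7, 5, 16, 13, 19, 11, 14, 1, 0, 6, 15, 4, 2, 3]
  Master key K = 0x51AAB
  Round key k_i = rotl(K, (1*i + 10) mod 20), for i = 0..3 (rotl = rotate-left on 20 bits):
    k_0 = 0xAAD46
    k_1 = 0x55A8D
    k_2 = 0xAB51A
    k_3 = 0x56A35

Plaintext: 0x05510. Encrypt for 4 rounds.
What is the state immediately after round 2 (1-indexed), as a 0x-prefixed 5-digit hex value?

s_0 = plaintext = 0x05510
s_1 = Round(s_0, k_0) = 0x7EF63
s_2 = Round(s_1, k_1) = 0x578D8
s_3 = Round(s_2, k_2) = 0x81BBD
s_4 = Round(s_3, k_3) = 0x917CD

0x578D8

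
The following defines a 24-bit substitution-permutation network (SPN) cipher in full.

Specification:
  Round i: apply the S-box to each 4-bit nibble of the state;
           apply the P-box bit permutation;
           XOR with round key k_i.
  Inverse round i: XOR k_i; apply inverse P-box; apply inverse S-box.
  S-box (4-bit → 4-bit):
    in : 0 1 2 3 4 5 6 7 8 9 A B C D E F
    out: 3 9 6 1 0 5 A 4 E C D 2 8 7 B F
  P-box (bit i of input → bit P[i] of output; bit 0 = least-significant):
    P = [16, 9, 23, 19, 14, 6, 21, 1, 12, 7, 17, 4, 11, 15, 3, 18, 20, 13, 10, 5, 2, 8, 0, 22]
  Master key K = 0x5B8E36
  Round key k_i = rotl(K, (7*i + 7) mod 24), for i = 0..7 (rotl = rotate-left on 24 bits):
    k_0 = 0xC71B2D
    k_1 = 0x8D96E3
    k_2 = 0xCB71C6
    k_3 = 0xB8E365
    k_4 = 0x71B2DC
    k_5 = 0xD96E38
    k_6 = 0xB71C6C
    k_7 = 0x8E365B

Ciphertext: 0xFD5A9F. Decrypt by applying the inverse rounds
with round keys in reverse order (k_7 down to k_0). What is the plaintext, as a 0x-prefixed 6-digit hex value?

s_0 = ciphertext = 0xFD5A9F
s_1 = InvRound(s_0, k_7) = 0x1D32D3
s_2 = InvRound(s_1, k_6) = 0x585898
s_3 = InvRound(s_2, k_5) = 0x48404D
s_4 = InvRound(s_3, k_4) = 0x70BE5E
s_5 = InvRound(s_4, k_3) = 0x895119
s_6 = InvRound(s_5, k_2) = 0xAB7864
s_7 = InvRound(s_6, k_1) = 0x52E2AB
s_8 = InvRound(s_7, k_0) = 0x00E015

0x00E015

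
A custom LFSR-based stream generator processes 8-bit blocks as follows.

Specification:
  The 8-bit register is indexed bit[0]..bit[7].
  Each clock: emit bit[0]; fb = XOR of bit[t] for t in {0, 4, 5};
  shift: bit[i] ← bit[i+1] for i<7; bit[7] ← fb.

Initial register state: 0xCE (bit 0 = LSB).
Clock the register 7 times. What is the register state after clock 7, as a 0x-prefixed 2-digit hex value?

reg_0 = 0xCE
clock 1: out=0, reg = 0x67
clock 2: out=1, reg = 0x33
clock 3: out=1, reg = 0x99
clock 4: out=1, reg = 0x4C
clock 5: out=0, reg = 0x26
clock 6: out=0, reg = 0x93
clock 7: out=1, reg = 0x49

0x49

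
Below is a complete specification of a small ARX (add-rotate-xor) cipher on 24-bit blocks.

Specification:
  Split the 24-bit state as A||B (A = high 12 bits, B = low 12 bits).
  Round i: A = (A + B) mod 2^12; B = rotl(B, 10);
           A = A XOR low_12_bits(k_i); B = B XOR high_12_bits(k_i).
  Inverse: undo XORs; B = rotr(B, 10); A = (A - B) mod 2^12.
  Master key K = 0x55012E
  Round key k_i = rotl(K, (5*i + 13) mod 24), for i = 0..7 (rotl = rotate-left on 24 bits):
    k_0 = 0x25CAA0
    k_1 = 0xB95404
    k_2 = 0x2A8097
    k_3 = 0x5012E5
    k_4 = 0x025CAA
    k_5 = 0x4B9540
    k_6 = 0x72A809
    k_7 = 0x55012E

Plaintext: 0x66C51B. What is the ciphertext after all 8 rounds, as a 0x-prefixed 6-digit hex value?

s_0 = plaintext = 0x66C51B
s_1 = Round(s_0, k_0) = 0x127F1A
s_2 = Round(s_1, k_1) = 0x445053
s_3 = Round(s_2, k_2) = 0x40FEBC
s_4 = Round(s_3, k_3) = 0x02E6AE
s_5 = Round(s_4, k_4) = 0xA7698E
s_6 = Round(s_5, k_5) = 0x144EDA
s_7 = Round(s_6, k_6) = 0x817C9C
s_8 = Round(s_7, k_7) = 0x59D677

0x59D677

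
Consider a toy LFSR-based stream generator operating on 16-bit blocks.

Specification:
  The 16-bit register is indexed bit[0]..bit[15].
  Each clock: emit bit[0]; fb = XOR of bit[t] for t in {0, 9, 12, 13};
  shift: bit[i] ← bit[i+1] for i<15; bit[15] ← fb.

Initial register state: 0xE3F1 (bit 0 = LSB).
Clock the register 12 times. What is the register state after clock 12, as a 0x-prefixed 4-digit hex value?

reg_0 = 0xE3F1
clock 1: out=1, reg = 0xF1F8
clock 2: out=0, reg = 0x78FC
clock 3: out=0, reg = 0x3C7E
clock 4: out=0, reg = 0x1E3F
clock 5: out=1, reg = 0x8F1F
clock 6: out=1, reg = 0x478F
clock 7: out=1, reg = 0x23C7
clock 8: out=1, reg = 0x91E3
clock 9: out=1, reg = 0x48F1
clock 10: out=1, reg = 0xA478
clock 11: out=0, reg = 0xD23C
clock 12: out=0, reg = 0x691E

0x691E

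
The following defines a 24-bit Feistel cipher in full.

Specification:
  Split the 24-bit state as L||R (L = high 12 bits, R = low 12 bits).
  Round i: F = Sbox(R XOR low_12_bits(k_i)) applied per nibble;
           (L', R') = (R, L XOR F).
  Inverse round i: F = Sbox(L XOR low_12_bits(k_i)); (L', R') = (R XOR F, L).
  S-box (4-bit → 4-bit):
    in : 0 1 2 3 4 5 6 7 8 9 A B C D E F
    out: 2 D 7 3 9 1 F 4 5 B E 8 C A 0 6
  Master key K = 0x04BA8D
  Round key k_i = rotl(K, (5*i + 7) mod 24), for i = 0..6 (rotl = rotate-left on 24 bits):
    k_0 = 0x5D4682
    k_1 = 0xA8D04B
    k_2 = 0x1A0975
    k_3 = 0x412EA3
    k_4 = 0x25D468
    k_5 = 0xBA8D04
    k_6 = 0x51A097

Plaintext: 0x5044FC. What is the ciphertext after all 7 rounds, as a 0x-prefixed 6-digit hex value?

0x725A93

s_0 = plaintext = 0x5044FC
s_1 = Round(s_0, k_0) = 0x4FC244
s_2 = Round(s_1, k_1) = 0x2443DA
s_3 = Round(s_2, k_2) = 0x3DACA2
s_4 = Round(s_3, k_3) = 0xCA24F7
s_5 = Round(s_4, k_4) = 0x4F7E14
s_6 = Round(s_5, k_5) = 0xE14725
s_7 = Round(s_6, k_6) = 0x725A93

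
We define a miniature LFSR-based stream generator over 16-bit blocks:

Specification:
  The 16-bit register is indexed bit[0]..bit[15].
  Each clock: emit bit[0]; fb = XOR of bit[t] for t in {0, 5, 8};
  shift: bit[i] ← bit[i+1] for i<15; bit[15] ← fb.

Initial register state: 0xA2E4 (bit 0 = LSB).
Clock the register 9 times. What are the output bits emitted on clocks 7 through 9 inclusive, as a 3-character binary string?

reg_0 = 0xA2E4
clock 1: out=0, reg = 0xD172
clock 2: out=0, reg = 0x68B9
clock 3: out=1, reg = 0x345C
clock 4: out=0, reg = 0x1A2E
clock 5: out=0, reg = 0x8D17
clock 6: out=1, reg = 0x468B
clock 7: out=1, reg = 0xA345
clock 8: out=1, reg = 0x51A2
clock 9: out=0, reg = 0x28D1

110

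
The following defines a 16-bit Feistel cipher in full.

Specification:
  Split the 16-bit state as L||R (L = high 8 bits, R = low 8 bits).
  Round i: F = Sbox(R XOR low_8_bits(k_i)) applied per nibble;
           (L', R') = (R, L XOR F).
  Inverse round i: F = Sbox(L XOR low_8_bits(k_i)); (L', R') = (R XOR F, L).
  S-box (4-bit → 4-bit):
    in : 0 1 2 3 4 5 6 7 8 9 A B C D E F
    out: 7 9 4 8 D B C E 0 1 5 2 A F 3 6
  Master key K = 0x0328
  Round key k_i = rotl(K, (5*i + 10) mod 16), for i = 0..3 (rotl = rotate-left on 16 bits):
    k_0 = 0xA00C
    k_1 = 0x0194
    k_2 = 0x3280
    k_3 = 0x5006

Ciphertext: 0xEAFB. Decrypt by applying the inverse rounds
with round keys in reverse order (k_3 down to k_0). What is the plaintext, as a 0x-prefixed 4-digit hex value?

0x2B9F

s_0 = ciphertext = 0xEAFB
s_1 = InvRound(s_0, k_3) = 0xC1EA
s_2 = InvRound(s_1, k_2) = 0x33C1
s_3 = InvRound(s_2, k_1) = 0x9F33
s_4 = InvRound(s_3, k_0) = 0x2B9F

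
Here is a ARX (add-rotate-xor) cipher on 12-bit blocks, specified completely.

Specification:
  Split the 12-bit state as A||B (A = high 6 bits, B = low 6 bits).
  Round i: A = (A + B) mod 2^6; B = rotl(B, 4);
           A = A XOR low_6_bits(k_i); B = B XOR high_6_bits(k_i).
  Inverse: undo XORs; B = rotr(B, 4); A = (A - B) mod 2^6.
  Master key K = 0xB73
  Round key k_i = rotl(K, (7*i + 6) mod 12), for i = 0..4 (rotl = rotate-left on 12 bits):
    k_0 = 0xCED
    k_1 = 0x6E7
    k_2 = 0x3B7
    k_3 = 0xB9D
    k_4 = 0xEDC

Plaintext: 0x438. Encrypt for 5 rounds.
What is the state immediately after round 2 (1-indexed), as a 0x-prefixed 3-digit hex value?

s_0 = plaintext = 0x438
s_1 = Round(s_0, k_0) = 0x97D
s_2 = Round(s_1, k_1) = 0x144
s_3 = Round(s_2, k_2) = 0xF8F
s_4 = Round(s_3, k_3) = 0x41D
s_5 = Round(s_4, k_4) = 0xC6C

0x144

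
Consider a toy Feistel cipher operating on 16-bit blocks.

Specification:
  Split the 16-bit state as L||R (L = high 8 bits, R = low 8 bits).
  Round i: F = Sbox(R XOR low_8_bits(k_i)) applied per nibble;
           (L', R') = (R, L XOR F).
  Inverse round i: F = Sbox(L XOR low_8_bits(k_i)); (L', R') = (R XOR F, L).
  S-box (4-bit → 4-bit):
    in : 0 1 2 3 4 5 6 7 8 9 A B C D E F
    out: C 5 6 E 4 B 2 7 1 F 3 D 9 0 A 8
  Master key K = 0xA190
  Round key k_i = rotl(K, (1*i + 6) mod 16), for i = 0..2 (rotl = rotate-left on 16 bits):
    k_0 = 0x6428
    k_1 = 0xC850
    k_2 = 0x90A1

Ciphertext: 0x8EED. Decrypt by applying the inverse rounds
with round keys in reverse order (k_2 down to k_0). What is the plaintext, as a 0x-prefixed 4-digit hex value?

0xB585

s_0 = ciphertext = 0x8EED
s_1 = InvRound(s_0, k_2) = 0x858E
s_2 = InvRound(s_1, k_1) = 0x8585
s_3 = InvRound(s_2, k_0) = 0xB585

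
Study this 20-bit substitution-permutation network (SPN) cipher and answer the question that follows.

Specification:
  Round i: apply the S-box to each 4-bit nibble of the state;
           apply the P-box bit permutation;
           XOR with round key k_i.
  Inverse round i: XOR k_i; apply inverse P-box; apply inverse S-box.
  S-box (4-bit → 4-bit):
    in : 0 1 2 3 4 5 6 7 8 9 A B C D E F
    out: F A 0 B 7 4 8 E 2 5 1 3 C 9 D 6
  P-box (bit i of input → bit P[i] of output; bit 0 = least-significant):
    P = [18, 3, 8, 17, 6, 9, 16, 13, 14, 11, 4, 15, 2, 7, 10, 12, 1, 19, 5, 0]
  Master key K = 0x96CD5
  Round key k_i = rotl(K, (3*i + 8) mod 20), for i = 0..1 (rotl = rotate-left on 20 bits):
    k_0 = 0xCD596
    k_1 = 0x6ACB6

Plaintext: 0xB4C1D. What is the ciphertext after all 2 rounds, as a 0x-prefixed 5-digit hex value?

0x1537E

s_0 = plaintext = 0xB4C1D
s_1 = Round(s_0, k_0) = 0x27300
s_2 = Round(s_1, k_1) = 0x1537E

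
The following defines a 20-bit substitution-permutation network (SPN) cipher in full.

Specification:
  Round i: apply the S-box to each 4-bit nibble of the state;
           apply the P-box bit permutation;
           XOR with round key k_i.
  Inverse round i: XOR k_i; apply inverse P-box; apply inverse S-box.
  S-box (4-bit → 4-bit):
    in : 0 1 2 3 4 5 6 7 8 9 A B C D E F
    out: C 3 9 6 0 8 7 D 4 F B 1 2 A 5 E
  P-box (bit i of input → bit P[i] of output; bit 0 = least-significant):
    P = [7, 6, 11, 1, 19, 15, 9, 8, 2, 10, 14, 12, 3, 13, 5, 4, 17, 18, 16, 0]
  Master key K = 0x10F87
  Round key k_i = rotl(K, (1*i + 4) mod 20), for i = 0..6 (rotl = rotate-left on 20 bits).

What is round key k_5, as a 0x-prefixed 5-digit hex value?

0xF0E21

K = 0x10F87
k_0 = rotl(K, (1*0+4) mod 20) = rotl(K, 4) = 0x0F871
k_1 = rotl(K, (1*1+4) mod 20) = rotl(K, 5) = 0x1F0E2
k_2 = rotl(K, (1*2+4) mod 20) = rotl(K, 6) = 0x3E1C4
k_3 = rotl(K, (1*3+4) mod 20) = rotl(K, 7) = 0x7C388
k_4 = rotl(K, (1*4+4) mod 20) = rotl(K, 8) = 0xF8710
k_5 = rotl(K, (1*5+4) mod 20) = rotl(K, 9) = 0xF0E21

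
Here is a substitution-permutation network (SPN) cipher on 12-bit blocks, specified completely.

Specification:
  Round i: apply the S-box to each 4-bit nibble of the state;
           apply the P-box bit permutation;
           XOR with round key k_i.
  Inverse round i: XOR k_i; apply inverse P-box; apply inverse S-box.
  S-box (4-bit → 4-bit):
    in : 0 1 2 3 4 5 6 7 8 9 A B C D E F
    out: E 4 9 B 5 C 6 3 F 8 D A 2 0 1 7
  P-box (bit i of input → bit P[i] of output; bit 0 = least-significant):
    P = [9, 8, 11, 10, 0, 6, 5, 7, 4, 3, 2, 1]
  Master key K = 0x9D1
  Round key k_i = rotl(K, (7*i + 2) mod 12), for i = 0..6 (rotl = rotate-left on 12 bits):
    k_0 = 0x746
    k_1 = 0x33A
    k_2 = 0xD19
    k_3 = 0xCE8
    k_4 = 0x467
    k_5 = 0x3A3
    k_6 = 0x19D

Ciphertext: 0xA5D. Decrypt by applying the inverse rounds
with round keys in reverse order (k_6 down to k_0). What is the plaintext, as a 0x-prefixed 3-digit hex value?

s_0 = ciphertext = 0xA5D
s_1 = InvRound(s_0, k_6) = 0xDBF
s_2 = InvRound(s_1, k_5) = 0xFDA
s_3 = InvRound(s_2, k_4) = 0xFAF
s_4 = InvRound(s_3, k_3) = 0x577
s_5 = InvRound(s_4, k_2) = 0x061
s_6 = InvRound(s_5, k_1) = 0x377
s_7 = InvRound(s_6, k_0) = 0xE49

0xE49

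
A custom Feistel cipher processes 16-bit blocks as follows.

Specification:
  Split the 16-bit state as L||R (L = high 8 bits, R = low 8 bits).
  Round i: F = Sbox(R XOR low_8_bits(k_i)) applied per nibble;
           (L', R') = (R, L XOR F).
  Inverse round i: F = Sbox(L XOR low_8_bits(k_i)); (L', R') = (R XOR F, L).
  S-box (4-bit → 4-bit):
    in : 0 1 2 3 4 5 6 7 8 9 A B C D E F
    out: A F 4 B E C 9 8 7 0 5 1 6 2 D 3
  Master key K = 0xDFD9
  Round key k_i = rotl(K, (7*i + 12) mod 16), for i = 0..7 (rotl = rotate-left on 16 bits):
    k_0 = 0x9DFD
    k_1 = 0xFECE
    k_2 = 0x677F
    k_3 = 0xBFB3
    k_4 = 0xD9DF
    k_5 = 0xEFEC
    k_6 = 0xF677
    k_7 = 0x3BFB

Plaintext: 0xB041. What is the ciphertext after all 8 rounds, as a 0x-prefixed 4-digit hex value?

0x6450

s_0 = plaintext = 0xB041
s_1 = Round(s_0, k_0) = 0x41A6
s_2 = Round(s_1, k_1) = 0xA6D6
s_3 = Round(s_2, k_2) = 0xD6F6
s_4 = Round(s_3, k_3) = 0xF63A
s_5 = Round(s_4, k_4) = 0x3A2A
s_6 = Round(s_5, k_5) = 0x2A53
s_7 = Round(s_6, k_6) = 0x5364
s_8 = Round(s_7, k_7) = 0x6450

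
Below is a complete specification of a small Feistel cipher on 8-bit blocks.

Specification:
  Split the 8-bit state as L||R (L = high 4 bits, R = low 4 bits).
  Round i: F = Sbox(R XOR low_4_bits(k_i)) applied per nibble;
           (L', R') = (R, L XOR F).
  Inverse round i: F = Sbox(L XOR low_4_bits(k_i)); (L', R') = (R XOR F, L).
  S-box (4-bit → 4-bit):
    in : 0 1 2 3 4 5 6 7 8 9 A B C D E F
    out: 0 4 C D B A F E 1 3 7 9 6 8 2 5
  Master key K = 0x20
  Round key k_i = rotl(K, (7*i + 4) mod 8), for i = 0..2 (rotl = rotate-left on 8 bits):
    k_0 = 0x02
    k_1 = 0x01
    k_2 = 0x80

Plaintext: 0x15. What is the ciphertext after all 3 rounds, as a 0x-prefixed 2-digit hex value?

0x71

s_0 = plaintext = 0x15
s_1 = Round(s_0, k_0) = 0x5F
s_2 = Round(s_1, k_1) = 0xF7
s_3 = Round(s_2, k_2) = 0x71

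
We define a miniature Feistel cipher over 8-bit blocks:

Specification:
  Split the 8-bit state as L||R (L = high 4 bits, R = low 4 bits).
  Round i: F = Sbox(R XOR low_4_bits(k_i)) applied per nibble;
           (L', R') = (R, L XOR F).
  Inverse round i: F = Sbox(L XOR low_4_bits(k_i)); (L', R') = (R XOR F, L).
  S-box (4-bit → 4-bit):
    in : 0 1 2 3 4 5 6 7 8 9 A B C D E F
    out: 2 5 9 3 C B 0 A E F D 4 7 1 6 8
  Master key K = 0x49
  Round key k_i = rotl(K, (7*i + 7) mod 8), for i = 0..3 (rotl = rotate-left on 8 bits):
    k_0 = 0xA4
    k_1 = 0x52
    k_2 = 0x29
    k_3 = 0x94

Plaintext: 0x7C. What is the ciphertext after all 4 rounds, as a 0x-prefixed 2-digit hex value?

0xC6

s_0 = plaintext = 0x7C
s_1 = Round(s_0, k_0) = 0xC9
s_2 = Round(s_1, k_1) = 0x98
s_3 = Round(s_2, k_2) = 0x8C
s_4 = Round(s_3, k_3) = 0xC6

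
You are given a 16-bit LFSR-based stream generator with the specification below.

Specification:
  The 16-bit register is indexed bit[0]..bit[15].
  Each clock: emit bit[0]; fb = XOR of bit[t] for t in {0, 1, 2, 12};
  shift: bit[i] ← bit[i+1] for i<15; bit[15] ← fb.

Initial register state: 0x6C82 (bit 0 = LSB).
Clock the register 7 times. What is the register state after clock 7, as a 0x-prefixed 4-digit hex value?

reg_0 = 0x6C82
clock 1: out=0, reg = 0xB641
clock 2: out=1, reg = 0x5B20
clock 3: out=0, reg = 0xAD90
clock 4: out=0, reg = 0x56C8
clock 5: out=0, reg = 0xAB64
clock 6: out=0, reg = 0xD5B2
clock 7: out=0, reg = 0x6AD9

0x6AD9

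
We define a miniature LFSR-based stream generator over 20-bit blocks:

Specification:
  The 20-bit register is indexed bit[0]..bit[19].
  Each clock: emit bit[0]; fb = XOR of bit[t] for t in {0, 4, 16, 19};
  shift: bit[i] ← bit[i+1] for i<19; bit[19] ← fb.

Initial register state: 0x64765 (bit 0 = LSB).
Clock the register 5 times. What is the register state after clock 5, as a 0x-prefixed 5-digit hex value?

0x1B23B

reg_0 = 0x64765
clock 1: out=1, reg = 0xB23B2
clock 2: out=0, reg = 0xD91D9
clock 3: out=1, reg = 0x6C8EC
clock 4: out=0, reg = 0x36476
clock 5: out=0, reg = 0x1B23B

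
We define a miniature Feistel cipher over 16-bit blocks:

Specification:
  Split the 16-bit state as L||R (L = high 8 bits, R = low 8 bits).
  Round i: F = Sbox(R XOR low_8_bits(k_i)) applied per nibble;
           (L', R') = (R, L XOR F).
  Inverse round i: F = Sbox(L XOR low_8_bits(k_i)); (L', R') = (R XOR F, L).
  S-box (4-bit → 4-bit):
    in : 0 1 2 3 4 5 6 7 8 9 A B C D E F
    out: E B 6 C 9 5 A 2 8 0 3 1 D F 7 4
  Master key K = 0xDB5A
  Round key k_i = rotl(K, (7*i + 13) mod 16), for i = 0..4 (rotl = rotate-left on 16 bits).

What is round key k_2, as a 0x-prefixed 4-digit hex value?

K = 0xDB5A
k_0 = rotl(K, (7*0+13) mod 16) = rotl(K, 13) = 0x5B6B
k_1 = rotl(K, (7*1+13) mod 16) = rotl(K, 4) = 0xB5AD
k_2 = rotl(K, (7*2+13) mod 16) = rotl(K, 11) = 0xD6DA

0xD6DA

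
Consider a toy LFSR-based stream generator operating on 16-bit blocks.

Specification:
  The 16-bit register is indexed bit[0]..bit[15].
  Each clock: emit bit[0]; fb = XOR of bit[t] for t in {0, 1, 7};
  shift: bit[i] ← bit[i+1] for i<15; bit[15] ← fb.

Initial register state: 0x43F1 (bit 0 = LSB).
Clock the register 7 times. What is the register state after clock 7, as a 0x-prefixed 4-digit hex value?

0x1C87

reg_0 = 0x43F1
clock 1: out=1, reg = 0x21F8
clock 2: out=0, reg = 0x90FC
clock 3: out=0, reg = 0xC87E
clock 4: out=0, reg = 0xE43F
clock 5: out=1, reg = 0x721F
clock 6: out=1, reg = 0x390F
clock 7: out=1, reg = 0x1C87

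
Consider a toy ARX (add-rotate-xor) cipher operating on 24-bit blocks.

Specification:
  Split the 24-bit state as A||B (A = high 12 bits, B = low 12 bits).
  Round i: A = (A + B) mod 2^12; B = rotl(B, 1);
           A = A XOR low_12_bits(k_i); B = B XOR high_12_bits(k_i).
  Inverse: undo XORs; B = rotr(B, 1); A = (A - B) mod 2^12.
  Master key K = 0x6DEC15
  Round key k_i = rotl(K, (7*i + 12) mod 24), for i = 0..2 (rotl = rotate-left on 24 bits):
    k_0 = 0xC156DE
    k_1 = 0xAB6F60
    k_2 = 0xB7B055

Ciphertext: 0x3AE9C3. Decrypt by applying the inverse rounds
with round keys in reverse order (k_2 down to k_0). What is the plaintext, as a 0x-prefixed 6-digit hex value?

s_0 = ciphertext = 0x3AE9C3
s_1 = InvRound(s_0, k_2) = 0x29F15C
s_2 = InvRound(s_1, k_1) = 0x80A5F5
s_3 = InvRound(s_2, k_0) = 0x9E44F0

0x9E44F0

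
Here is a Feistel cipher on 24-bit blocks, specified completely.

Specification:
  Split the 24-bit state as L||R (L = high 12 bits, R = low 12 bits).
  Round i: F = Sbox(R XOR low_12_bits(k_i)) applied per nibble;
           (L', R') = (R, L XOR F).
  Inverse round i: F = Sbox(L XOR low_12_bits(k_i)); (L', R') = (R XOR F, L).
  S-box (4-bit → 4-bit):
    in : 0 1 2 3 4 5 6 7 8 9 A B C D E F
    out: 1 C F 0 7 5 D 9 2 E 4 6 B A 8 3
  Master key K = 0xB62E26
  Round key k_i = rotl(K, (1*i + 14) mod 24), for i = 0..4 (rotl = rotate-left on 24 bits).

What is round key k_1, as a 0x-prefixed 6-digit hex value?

0x135B17

K = 0xB62E26
k_0 = rotl(K, (1*0+14) mod 24) = rotl(K, 14) = 0x89AD8B
k_1 = rotl(K, (1*1+14) mod 24) = rotl(K, 15) = 0x135B17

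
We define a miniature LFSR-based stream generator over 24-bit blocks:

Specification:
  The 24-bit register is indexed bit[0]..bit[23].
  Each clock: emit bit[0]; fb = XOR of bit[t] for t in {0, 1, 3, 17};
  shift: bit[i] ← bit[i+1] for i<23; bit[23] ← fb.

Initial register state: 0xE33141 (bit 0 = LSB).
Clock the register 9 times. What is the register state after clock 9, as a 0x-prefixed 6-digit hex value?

0xDC7198

reg_0 = 0xE33141
clock 1: out=1, reg = 0x7198A0
clock 2: out=0, reg = 0x38CC50
clock 3: out=0, reg = 0x1C6628
clock 4: out=0, reg = 0x8E3314
clock 5: out=0, reg = 0xC7198A
clock 6: out=0, reg = 0xE38CC5
clock 7: out=1, reg = 0x71C662
clock 8: out=0, reg = 0xB8E331
clock 9: out=1, reg = 0xDC7198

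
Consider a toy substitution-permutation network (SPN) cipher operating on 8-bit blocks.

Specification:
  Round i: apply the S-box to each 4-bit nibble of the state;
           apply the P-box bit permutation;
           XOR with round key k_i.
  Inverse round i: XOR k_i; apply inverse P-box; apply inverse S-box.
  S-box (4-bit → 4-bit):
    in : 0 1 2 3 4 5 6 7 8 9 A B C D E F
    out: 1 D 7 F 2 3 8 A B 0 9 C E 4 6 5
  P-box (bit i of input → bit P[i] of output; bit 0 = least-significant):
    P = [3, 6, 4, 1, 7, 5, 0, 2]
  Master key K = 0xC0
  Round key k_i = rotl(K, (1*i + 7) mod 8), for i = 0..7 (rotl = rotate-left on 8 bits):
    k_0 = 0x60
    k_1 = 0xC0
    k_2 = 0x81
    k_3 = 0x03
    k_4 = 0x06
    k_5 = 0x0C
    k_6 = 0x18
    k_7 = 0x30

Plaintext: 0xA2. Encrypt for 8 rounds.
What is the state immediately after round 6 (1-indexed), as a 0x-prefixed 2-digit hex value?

s_0 = plaintext = 0xA2
s_1 = Round(s_0, k_0) = 0xBC
s_2 = Round(s_1, k_1) = 0x97
s_3 = Round(s_2, k_2) = 0xC3
s_4 = Round(s_3, k_3) = 0x7C
s_5 = Round(s_4, k_4) = 0x70
s_6 = Round(s_5, k_5) = 0x20
s_7 = Round(s_6, k_6) = 0xB1
s_8 = Round(s_7, k_7) = 0x2F

0x20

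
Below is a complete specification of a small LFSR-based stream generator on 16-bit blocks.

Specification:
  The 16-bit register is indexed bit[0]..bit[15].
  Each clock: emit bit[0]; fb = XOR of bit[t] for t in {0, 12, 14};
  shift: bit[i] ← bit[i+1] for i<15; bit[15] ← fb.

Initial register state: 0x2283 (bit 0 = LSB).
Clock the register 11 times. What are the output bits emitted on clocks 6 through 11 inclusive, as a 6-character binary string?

reg_0 = 0x2283
clock 1: out=1, reg = 0x9141
clock 2: out=1, reg = 0x48A0
clock 3: out=0, reg = 0xA450
clock 4: out=0, reg = 0x5228
clock 5: out=0, reg = 0x2914
clock 6: out=0, reg = 0x148A
clock 7: out=0, reg = 0x8A45
clock 8: out=1, reg = 0xC522
clock 9: out=0, reg = 0xE291
clock 10: out=1, reg = 0x7148
clock 11: out=0, reg = 0x38A4

001010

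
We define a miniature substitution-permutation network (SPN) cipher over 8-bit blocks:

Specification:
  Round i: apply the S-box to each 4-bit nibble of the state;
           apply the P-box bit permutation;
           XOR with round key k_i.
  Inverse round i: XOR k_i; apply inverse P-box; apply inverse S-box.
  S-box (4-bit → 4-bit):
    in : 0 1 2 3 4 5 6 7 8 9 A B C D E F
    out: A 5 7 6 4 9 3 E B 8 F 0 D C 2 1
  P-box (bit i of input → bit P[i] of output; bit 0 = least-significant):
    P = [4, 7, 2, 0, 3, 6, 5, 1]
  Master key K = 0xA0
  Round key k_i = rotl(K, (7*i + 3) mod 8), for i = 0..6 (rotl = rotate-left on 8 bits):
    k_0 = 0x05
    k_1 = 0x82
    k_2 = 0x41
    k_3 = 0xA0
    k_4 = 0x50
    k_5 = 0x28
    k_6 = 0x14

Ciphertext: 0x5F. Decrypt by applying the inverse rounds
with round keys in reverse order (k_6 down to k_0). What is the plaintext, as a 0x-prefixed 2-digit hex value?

0x43

s_0 = ciphertext = 0x5F
s_1 = InvRound(s_0, k_6) = 0x89
s_2 = InvRound(s_1, k_5) = 0x40
s_3 = InvRound(s_2, k_4) = 0xBF
s_4 = InvRound(s_3, k_3) = 0x5C
s_5 = InvRound(s_4, k_2) = 0xFC
s_6 = InvRound(s_5, k_1) = 0xA1
s_7 = InvRound(s_6, k_0) = 0x43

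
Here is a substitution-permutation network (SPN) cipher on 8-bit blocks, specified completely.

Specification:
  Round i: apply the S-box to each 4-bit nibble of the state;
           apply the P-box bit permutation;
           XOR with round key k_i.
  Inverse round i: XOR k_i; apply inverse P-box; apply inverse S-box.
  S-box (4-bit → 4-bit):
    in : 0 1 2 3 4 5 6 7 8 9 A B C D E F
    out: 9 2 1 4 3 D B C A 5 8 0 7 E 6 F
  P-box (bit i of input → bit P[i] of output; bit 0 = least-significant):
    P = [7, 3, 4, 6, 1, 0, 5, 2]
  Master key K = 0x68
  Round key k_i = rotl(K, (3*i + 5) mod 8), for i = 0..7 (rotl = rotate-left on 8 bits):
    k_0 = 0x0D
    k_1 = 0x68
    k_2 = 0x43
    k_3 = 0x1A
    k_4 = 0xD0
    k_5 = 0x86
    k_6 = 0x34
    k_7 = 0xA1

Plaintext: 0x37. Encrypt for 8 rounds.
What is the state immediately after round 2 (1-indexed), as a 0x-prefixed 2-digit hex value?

s_0 = plaintext = 0x37
s_1 = Round(s_0, k_0) = 0x7D
s_2 = Round(s_1, k_1) = 0x14
s_3 = Round(s_2, k_2) = 0xCA
s_4 = Round(s_3, k_3) = 0x79
s_5 = Round(s_4, k_4) = 0x64
s_6 = Round(s_5, k_5) = 0x09
s_7 = Round(s_6, k_6) = 0xA2
s_8 = Round(s_7, k_7) = 0x25

0x14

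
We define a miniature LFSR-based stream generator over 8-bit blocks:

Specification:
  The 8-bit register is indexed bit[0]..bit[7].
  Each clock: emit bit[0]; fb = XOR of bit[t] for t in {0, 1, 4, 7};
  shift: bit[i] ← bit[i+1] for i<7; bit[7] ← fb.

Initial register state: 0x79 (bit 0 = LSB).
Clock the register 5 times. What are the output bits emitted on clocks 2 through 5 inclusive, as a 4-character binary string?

0011

reg_0 = 0x79
clock 1: out=1, reg = 0x3C
clock 2: out=0, reg = 0x9E
clock 3: out=0, reg = 0xCF
clock 4: out=1, reg = 0xE7
clock 5: out=1, reg = 0xF3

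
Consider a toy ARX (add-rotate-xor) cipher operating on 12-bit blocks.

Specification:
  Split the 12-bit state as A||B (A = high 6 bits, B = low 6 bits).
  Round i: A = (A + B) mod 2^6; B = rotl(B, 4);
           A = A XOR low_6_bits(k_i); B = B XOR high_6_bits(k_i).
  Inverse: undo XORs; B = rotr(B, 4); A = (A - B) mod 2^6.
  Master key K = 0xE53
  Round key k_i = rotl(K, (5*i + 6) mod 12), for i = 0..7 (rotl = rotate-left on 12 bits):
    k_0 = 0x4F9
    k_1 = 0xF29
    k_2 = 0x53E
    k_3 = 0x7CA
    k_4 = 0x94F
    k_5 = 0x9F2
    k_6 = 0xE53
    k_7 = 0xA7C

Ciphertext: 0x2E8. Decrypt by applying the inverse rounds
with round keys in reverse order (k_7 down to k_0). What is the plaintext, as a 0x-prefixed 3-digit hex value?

s_0 = ciphertext = 0x2E8
s_1 = InvRound(s_0, k_7) = 0xCC4
s_2 = InvRound(s_1, k_6) = 0xA77
s_3 = InvRound(s_2, k_5) = 0x681
s_4 = InvRound(s_3, k_4) = 0x0D2
s_5 = InvRound(s_4, k_3) = 0x574
s_6 = InvRound(s_5, k_2) = 0xA42
s_7 = InvRound(s_6, k_1) = 0x17B
s_8 = InvRound(s_7, k_0) = 0x6A2

0x6A2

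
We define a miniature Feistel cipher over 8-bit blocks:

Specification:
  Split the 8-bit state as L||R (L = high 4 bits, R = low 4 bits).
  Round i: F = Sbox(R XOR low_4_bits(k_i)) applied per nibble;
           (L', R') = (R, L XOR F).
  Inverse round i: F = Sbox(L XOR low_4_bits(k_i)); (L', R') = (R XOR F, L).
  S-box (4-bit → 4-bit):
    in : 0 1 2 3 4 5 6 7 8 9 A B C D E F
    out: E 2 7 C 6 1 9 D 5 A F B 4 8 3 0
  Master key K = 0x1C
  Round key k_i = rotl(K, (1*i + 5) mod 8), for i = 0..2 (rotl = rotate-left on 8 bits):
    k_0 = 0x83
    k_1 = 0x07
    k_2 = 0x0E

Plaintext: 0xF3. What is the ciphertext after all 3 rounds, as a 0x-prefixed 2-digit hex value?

0xA7

s_0 = plaintext = 0xF3
s_1 = Round(s_0, k_0) = 0x31
s_2 = Round(s_1, k_1) = 0x1A
s_3 = Round(s_2, k_2) = 0xA7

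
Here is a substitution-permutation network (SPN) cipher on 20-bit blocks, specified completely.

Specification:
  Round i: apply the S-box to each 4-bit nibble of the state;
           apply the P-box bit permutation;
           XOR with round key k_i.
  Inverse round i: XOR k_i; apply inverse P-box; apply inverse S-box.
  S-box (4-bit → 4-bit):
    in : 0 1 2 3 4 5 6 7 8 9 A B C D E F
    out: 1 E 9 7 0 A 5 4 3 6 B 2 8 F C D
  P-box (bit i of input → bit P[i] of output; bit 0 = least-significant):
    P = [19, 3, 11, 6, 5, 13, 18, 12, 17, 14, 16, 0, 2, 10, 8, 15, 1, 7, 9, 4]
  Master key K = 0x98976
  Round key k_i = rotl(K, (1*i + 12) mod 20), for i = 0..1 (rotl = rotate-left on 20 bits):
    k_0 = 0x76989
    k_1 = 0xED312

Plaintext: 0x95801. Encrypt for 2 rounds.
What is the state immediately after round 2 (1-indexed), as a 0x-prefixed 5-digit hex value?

s_0 = plaintext = 0x95801
s_1 = Round(s_0, k_0) = 0x5A761
s_2 = Round(s_1, k_1) = 0xB5FEE

0xB5FEE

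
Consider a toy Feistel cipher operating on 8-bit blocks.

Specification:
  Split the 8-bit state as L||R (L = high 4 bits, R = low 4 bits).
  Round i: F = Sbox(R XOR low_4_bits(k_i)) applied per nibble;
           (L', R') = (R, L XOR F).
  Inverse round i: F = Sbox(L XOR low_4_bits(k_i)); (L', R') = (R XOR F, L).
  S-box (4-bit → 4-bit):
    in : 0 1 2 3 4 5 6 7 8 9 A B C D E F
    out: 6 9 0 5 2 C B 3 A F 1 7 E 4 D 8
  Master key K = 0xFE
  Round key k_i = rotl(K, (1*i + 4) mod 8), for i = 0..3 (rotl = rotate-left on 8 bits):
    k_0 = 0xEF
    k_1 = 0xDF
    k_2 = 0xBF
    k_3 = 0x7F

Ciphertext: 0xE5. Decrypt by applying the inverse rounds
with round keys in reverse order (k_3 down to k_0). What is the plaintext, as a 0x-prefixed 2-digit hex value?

0x2E

s_0 = ciphertext = 0xE5
s_1 = InvRound(s_0, k_3) = 0xCE
s_2 = InvRound(s_1, k_2) = 0xBC
s_3 = InvRound(s_2, k_1) = 0xEB
s_4 = InvRound(s_3, k_0) = 0x2E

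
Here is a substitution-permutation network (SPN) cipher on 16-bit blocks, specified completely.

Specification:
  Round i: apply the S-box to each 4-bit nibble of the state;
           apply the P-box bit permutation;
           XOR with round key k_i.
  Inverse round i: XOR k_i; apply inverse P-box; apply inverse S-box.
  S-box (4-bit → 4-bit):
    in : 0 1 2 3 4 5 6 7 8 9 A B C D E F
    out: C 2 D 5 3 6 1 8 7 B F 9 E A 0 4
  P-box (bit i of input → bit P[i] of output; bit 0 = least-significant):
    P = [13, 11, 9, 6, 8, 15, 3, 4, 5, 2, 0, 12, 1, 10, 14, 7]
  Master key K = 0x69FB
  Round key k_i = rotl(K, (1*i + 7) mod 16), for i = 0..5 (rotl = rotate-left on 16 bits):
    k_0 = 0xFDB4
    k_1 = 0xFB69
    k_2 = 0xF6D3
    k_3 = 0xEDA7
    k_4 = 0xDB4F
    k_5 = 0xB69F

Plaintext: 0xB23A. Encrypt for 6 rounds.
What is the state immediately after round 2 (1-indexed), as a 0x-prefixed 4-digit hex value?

s_0 = plaintext = 0xB23A
s_1 = Round(s_0, k_0) = 0xC65F
s_2 = Round(s_1, k_1) = 0x3DC1
s_3 = Round(s_2, k_2) = 0x2ECD
s_4 = Round(s_3, k_3) = 0x257D
s_5 = Round(s_4, k_4) = 0x9398
s_6 = Round(s_5, k_5) = 0x192C

0x3DC1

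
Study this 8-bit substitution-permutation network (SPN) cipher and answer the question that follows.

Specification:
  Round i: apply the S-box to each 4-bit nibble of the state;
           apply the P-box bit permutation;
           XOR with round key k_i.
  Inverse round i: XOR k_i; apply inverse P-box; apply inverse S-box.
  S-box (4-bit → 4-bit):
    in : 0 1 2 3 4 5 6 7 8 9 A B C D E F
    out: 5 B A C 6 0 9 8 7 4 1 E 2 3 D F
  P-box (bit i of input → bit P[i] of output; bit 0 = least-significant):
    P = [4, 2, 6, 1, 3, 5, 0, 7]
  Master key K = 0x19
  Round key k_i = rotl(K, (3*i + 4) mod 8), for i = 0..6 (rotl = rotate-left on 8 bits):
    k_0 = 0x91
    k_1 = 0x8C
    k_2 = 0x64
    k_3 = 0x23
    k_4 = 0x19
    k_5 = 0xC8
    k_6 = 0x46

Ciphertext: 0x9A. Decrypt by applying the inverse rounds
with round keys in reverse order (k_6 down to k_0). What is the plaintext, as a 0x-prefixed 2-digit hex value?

s_0 = ciphertext = 0x9A
s_1 = InvRound(s_0, k_6) = 0x68
s_2 = InvRound(s_1, k_5) = 0x25
s_3 = InvRound(s_2, k_4) = 0xDD
s_4 = InvRound(s_3, k_3) = 0x1F
s_5 = InvRound(s_4, k_2) = 0x8E
s_6 = InvRound(s_5, k_1) = 0x57
s_7 = InvRound(s_6, k_0) = 0x7B

0x7B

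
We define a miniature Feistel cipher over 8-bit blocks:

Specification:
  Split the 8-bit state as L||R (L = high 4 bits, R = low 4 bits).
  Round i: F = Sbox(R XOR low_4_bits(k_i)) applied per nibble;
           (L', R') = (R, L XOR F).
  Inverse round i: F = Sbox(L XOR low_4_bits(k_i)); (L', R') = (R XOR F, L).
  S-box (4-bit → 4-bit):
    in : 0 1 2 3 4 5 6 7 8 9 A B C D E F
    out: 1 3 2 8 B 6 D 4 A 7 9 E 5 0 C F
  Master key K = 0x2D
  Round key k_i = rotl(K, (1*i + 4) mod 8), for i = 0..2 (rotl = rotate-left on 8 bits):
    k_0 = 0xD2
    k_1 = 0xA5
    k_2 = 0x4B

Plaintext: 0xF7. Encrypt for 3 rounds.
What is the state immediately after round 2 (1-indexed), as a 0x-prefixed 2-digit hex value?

0x92

s_0 = plaintext = 0xF7
s_1 = Round(s_0, k_0) = 0x79
s_2 = Round(s_1, k_1) = 0x92
s_3 = Round(s_2, k_2) = 0x2E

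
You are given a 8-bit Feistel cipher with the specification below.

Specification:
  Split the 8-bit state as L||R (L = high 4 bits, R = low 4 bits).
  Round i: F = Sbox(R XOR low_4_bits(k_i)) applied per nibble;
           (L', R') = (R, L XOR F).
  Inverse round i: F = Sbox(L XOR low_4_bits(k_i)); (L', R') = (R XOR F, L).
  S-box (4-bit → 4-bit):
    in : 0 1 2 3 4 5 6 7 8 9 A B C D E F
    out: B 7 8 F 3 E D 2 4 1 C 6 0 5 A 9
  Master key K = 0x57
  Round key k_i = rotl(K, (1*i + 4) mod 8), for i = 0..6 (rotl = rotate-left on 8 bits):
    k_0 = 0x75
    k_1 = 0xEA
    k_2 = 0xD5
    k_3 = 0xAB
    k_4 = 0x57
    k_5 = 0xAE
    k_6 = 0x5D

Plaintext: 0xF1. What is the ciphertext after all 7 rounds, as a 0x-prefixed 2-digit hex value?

0xBD

s_0 = plaintext = 0xF1
s_1 = Round(s_0, k_0) = 0x1C
s_2 = Round(s_1, k_1) = 0xCC
s_3 = Round(s_2, k_2) = 0xCD
s_4 = Round(s_3, k_3) = 0xD1
s_5 = Round(s_4, k_4) = 0x10
s_6 = Round(s_5, k_5) = 0x0B
s_7 = Round(s_6, k_6) = 0xBD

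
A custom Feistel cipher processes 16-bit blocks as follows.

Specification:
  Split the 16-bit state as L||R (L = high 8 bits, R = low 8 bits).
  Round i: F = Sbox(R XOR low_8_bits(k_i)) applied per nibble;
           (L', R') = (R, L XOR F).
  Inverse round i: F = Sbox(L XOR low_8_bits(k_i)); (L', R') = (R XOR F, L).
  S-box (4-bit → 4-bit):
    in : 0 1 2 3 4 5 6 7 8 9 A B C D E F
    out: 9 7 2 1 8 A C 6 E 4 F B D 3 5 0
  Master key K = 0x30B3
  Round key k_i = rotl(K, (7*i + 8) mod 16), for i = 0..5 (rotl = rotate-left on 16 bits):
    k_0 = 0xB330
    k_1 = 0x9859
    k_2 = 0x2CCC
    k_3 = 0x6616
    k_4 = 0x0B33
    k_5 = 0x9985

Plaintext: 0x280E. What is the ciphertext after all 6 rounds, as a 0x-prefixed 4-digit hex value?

s_0 = plaintext = 0x280E
s_1 = Round(s_0, k_0) = 0x0E3D
s_2 = Round(s_1, k_1) = 0x3DC6
s_3 = Round(s_2, k_2) = 0xC6A2
s_4 = Round(s_3, k_3) = 0xA27E
s_5 = Round(s_4, k_4) = 0x7E21
s_6 = Round(s_5, k_5) = 0x2186

0x2186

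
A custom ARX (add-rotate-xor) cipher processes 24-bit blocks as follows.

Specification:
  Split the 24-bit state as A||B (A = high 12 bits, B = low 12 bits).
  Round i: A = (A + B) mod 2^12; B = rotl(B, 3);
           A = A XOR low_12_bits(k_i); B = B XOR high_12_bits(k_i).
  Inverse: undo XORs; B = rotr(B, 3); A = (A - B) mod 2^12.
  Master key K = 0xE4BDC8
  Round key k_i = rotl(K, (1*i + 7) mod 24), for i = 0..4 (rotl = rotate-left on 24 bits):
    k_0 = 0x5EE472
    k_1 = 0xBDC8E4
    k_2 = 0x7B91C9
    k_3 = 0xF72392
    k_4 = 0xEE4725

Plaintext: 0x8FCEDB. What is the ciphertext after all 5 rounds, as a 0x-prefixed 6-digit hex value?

s_0 = plaintext = 0x8FCEDB
s_1 = Round(s_0, k_0) = 0x3A5331
s_2 = Round(s_1, k_1) = 0xE32255
s_3 = Round(s_2, k_2) = 0x14E510
s_4 = Round(s_3, k_3) = 0x5CC7F0
s_5 = Round(s_4, k_4) = 0xA99167

0xA99167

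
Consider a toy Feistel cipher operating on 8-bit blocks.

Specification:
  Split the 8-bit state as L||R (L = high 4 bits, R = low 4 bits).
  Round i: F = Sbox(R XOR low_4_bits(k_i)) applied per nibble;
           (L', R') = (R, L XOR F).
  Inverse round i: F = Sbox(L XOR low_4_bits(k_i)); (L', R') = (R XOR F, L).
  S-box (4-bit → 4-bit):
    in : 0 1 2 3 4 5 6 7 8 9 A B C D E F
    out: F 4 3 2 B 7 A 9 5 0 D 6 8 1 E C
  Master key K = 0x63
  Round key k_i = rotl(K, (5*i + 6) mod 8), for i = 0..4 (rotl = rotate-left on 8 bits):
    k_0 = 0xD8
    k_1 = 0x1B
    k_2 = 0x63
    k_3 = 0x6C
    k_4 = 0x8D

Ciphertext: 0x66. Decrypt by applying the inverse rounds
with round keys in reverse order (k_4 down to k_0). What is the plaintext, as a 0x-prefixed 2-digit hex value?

s_0 = ciphertext = 0x66
s_1 = InvRound(s_0, k_4) = 0x06
s_2 = InvRound(s_1, k_3) = 0xE0
s_3 = InvRound(s_2, k_2) = 0x1E
s_4 = InvRound(s_3, k_1) = 0x31
s_5 = InvRound(s_4, k_0) = 0x73

0x73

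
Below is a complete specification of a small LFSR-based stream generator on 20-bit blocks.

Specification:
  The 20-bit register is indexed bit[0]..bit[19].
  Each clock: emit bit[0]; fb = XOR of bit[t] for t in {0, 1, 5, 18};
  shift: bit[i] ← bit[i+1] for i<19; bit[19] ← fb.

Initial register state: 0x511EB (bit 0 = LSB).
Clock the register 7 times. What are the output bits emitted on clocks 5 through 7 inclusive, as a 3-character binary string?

reg_0 = 0x511EB
clock 1: out=1, reg = 0x288F5
clock 2: out=1, reg = 0x1447A
clock 3: out=0, reg = 0x0A23D
clock 4: out=1, reg = 0x0511E
clock 5: out=0, reg = 0x8288F
clock 6: out=1, reg = 0x41447
clock 7: out=1, reg = 0xA0A23

011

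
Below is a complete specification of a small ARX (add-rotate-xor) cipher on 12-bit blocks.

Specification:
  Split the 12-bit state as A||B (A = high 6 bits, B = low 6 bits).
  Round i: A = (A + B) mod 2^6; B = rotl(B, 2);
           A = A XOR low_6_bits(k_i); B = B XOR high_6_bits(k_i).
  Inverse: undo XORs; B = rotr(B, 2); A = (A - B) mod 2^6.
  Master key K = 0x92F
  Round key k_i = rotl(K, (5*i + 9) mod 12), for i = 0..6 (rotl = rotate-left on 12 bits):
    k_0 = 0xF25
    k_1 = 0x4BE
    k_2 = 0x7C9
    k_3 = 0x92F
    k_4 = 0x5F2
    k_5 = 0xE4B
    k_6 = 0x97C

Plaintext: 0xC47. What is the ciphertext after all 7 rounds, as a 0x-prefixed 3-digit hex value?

s_0 = plaintext = 0xC47
s_1 = Round(s_0, k_0) = 0x760
s_2 = Round(s_1, k_1) = 0x0D0
s_3 = Round(s_2, k_2) = 0x69E
s_4 = Round(s_3, k_3) = 0x5DD
s_5 = Round(s_4, k_4) = 0x1A2
s_6 = Round(s_5, k_5) = 0x8F3
s_7 = Round(s_6, k_6) = 0xAAA

0xAAA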